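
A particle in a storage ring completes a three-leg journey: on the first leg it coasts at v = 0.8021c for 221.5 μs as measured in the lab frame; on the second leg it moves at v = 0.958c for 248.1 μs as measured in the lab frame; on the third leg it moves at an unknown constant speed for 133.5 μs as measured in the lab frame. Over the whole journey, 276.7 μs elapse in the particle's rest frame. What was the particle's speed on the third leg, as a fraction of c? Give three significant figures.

β = 0.836

Leg 1: γ = 1/√(1 − 0.8021²) = 1/√0.3566 = 1.675; τ_1 = 221.5/1.675 = 132.3 μs.
Leg 2: γ = 1/√(1 − 0.958²) = 1/√0.08224 = 3.487; τ_2 = 248.1/3.487 = 71.15 μs.
Leg 3: speed unknown; τ_3 = 133.5/γ_3.
Total proper time: 132.3 + 71.15 + τ_3 = 276.7, so τ_3 = 276.7 − 203.4 = 73.28 μs.
γ_3 = 133.5/73.28 = 1.822; β = √(1 − 1/γ²) = √0.6987.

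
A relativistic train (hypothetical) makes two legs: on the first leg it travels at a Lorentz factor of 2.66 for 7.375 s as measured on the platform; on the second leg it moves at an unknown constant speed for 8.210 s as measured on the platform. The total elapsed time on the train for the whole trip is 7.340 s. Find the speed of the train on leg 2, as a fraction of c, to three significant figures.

β = 0.831

Leg 1: γ = 2.66; τ_1 = 7.375/2.660 = 2.773 s.
Leg 2: speed unknown; τ_2 = 8.210/γ_2.
Total proper time: 2.773 + τ_2 = 7.340, so τ_2 = 7.340 − 2.773 = 4.567 s.
γ_2 = 8.210/4.567 = 1.798; β = √(1 − 1/γ²) = √0.6905.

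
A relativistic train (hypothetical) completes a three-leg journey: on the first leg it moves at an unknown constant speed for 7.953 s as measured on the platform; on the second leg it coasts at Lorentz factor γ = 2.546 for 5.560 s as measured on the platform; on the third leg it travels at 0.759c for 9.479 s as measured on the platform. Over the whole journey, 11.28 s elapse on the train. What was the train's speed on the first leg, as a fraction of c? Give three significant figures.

Leg 1: speed unknown; τ_1 = 7.953/γ_1.
Leg 2: γ = 2.546; τ_2 = 5.560/2.546 = 2.184 s.
Leg 3: γ = 1/√(1 − 0.759²) = 1/√0.4239 = 1.536; τ_3 = 9.479/1.536 = 6.172 s.
Total proper time: τ_1 + 2.184 + 6.172 = 11.28, so τ_1 = 11.28 − 8.356 = 2.924 s.
γ_1 = 7.953/2.924 = 2.719; β = √(1 − 1/γ²) = √0.8648.

β = 0.930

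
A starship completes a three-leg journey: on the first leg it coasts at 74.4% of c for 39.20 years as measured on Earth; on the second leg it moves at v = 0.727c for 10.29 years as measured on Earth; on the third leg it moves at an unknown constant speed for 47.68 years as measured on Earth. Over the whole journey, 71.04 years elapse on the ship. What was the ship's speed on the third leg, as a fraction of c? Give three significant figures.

Leg 1: β = 0.744; γ = 1/√(1 − 0.744²) = 1/√0.4465 = 1.497; τ_1 = 39.20/1.497 = 26.19 years.
Leg 2: γ = 1/√(1 − 0.727²) = 1/√0.4715 = 1.456; τ_2 = 10.29/1.456 = 7.065 years.
Leg 3: speed unknown; τ_3 = 47.68/γ_3.
Total proper time: 26.19 + 7.065 + τ_3 = 71.04, so τ_3 = 71.04 − 33.26 = 37.78 years.
γ_3 = 47.68/37.78 = 1.262; β = √(1 − 1/γ²) = √0.3721.

β = 0.610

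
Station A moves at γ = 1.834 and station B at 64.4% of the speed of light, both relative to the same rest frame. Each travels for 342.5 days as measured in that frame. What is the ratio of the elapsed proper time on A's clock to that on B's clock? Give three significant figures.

τ_A/τ_B = 0.713

A: γ = 1.834. B: β = 0.644; γ = 1/√(1 − 0.644²) = 1/√0.5853 = 1.307.
τ_A/τ_B = γ_B/γ_A = 1.307/1.834 = 0.7127, so τ_A/τ_B = 0.7127.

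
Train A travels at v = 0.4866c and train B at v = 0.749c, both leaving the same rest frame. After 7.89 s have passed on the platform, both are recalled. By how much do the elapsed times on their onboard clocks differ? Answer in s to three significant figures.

|τ_A − τ_B| = 1.67 s

A: γ = 1/√(1 − 0.4866²) = 1/√0.7632 = 1.145; τ_A = 7.89/1.145 = 6.893 s.
B: γ = 1/√(1 − 0.749²) = 1/√0.4390 = 1.509; τ_B = 7.89/1.509 = 5.228 s.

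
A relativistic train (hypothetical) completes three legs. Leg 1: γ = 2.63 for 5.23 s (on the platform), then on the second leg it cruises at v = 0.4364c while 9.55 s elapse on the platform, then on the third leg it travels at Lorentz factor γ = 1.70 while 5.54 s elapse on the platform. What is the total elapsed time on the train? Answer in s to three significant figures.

Leg 1: γ = 2.63; τ_1 = 5.23/2.630 = 1.989 s.
Leg 2: γ = 1/√(1 − 0.4364²) = 1/√0.8096 = 1.111; τ_2 = 9.55/1.111 = 8.593 s.
Leg 3: γ = 1.70; τ_3 = 5.54/1.700 = 3.259 s.
Total: 1.989 + 8.593 + 3.259 s.

τ = 13.8 s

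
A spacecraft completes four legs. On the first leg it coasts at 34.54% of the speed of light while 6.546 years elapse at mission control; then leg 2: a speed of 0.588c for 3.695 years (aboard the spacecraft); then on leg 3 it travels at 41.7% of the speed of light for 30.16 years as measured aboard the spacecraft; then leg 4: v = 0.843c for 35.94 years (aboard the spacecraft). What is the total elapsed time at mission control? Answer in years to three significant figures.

Leg 1: 6.546 years is already measured at mission control.
Leg 2: γ = 1/√(1 − 0.588²) = 1/√0.6543 = 1.236; Δt_2 = 1.236 × 3.695 = 4.568 years.
Leg 3: β = 0.417; γ = 1/√(1 − 0.417²) = 1/√0.8261 = 1.100; Δt_3 = 1.100 × 30.16 = 33.18 years.
Leg 4: γ = 1/√(1 − 0.843²) = 1/√0.2894 = 1.859; Δt_4 = 1.859 × 35.94 = 66.81 years.
Total: 6.546 + 4.568 + 33.18 + 66.81 years.

Δt = 111 years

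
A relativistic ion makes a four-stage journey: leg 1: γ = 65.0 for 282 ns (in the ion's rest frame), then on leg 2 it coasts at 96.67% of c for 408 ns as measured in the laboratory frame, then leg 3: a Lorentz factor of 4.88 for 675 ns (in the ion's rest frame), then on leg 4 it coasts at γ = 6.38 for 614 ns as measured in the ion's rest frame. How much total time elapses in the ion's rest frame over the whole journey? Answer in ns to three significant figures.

τ = 1680 ns

Leg 1: 282 ns is already measured in the ion's rest frame.
Leg 2: β = 0.9667; γ = 1/√(1 − 0.9667²) = 1/√0.06549 = 3.908; τ_2 = 408/3.908 = 104.4 ns.
Leg 3: 675 ns is already measured in the ion's rest frame.
Leg 4: 614 ns is already measured in the ion's rest frame.
Total: 282.0 + 104.4 + 675.0 + 614.0 ns.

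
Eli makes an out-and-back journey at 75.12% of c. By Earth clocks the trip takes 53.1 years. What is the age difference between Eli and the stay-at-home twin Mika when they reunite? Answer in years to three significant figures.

Δt − τ = 18.1 years

β = 0.7512; γ = 1/√(1 − 0.7512²) = 1/√0.4357 = 1.515
Eli's elapsed proper time: τ = 53.1/1.515 = 35.05 years.
Age gap = Δt − τ = 53.1 − 35.05 years.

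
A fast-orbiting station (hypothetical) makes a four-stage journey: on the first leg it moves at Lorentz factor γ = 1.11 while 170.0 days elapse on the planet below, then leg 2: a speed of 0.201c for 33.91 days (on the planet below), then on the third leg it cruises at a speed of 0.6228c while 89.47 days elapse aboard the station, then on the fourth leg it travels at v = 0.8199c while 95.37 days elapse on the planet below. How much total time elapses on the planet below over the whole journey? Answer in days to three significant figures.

Δt = 414 days

Leg 1: 170.0 days is already measured on the planet below.
Leg 2: 33.91 days is already measured on the planet below.
Leg 3: γ = 1/√(1 − 0.6228²) = 1/√0.6121 = 1.278; Δt_3 = 1.278 × 89.47 = 114.4 days.
Leg 4: 95.37 days is already measured on the planet below.
Total: 170.0 + 33.91 + 114.4 + 95.37 days.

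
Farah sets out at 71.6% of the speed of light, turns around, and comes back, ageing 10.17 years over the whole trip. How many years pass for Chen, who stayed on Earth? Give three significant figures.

Δt = 14.6 years

β = 0.716; γ = 1/√(1 − 0.716²) = 1/√0.4873 = 1.432
Earth-frame duration is the dilated interval: Δt = γτ = 1.432 × 10.17 years.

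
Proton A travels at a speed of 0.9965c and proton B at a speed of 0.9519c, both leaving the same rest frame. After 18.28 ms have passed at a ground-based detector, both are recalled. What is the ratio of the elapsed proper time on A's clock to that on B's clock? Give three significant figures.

τ_A/τ_B = 0.273

A: γ = 1/√(1 − 0.9965²) = 1/√0.006988 = 11.96. B: γ = 1/√(1 − 0.9519²) = 1/√0.09389 = 3.264.
τ_A/τ_B = γ_B/γ_A = 3.264/11.96 = 0.2728, so τ_A/τ_B = 0.2728.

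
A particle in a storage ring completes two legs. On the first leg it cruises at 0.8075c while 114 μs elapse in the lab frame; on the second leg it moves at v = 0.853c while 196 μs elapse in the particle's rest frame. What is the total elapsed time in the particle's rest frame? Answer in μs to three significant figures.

τ = 263 μs

Leg 1: γ = 1/√(1 − 0.8075²) = 1/√0.3479 = 1.695; τ_1 = 114/1.695 = 67.24 μs.
Leg 2: 196 μs is already measured in the particle's rest frame.
Total: 67.24 + 196.0 μs.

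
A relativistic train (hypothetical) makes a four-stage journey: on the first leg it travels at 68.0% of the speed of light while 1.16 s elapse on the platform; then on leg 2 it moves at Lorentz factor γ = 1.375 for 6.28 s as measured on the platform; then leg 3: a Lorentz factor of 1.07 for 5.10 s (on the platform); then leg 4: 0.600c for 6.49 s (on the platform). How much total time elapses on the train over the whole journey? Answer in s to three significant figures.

Leg 1: β = 0.680; γ = 1/√(1 − 0.680²) = 1/√0.5376 = 1.364; τ_1 = 1.16/1.364 = 0.8505 s.
Leg 2: γ = 1.375; τ_2 = 6.28/1.375 = 4.567 s.
Leg 3: γ = 1.07; τ_3 = 5.10/1.070 = 4.766 s.
Leg 4: γ = 1/√(1 − 0.600²) = 5/4 = 1.250; τ_4 = 6.49/1.250 = 5.192 s.
Total: 0.8505 + 4.567 + 4.766 + 5.192 s.

τ = 15.4 s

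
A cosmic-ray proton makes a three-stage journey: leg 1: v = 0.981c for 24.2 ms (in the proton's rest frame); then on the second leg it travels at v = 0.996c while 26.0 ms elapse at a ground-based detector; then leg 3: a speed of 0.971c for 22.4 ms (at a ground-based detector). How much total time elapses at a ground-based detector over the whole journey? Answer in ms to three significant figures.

Leg 1: γ = 1/√(1 − 0.981²) = 1/√0.03764 = 5.154; Δt_1 = 5.154 × 24.2 = 124.7 ms.
Leg 2: 26.0 ms is already measured at a ground-based detector.
Leg 3: 22.4 ms is already measured at a ground-based detector.
Total: 124.7 + 26.00 + 22.40 ms.

Δt = 173 ms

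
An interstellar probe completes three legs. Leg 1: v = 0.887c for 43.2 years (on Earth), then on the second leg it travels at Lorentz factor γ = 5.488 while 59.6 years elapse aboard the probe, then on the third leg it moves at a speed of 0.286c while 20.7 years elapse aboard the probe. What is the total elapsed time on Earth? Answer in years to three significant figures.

Leg 1: 43.2 years is already measured on Earth.
Leg 2: γ = 5.488; Δt_2 = 5.488 × 59.6 = 327.1 years.
Leg 3: γ = 1/√(1 − 0.286²) = 1/√0.9182 = 1.044; Δt_3 = 1.044 × 20.7 = 21.60 years.
Total: 43.20 + 327.1 + 21.60 years.

Δt = 392 years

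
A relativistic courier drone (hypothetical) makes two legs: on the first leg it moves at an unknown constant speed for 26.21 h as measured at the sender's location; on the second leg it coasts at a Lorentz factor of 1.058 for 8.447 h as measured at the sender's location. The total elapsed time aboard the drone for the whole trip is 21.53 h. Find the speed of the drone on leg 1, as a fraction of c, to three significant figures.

β = 0.856

Leg 1: speed unknown; τ_1 = 26.21/γ_1.
Leg 2: γ = 1.058; τ_2 = 8.447/1.058 = 7.984 h.
Total proper time: τ_1 + 7.984 = 21.53, so τ_1 = 21.53 − 7.984 = 13.55 h.
γ_1 = 26.21/13.55 = 1.935; β = √(1 − 1/γ²) = √0.7329.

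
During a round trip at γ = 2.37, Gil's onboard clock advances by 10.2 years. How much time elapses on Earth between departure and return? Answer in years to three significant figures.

Δt = 24.2 years

γ = 2.37
Earth-frame duration is the dilated interval: Δt = γτ = 2.370 × 10.2 years.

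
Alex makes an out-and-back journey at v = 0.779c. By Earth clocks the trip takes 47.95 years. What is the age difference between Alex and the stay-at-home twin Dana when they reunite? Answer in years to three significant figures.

γ = 1/√(1 − 0.779²) = 1/√0.3932 = 1.595
Alex's elapsed proper time: τ = 47.95/1.595 = 30.07 years.
Age gap = Δt − τ = 47.95 − 30.07 years.

Δt − τ = 17.9 years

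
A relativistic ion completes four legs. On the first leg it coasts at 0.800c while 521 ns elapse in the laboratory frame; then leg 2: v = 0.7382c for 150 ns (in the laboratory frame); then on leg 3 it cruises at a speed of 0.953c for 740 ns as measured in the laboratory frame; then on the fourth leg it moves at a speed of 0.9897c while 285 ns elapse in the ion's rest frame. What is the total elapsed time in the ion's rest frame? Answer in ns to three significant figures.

τ = 923 ns

Leg 1: γ = 1/√(1 − 0.800²) = 5/3 ≈ 1.667; τ_1 = 521/1.667 = 312.6 ns.
Leg 2: γ = 1/√(1 − 0.7382²) = 1/√0.4551 = 1.482; τ_2 = 150/1.482 = 101.2 ns.
Leg 3: γ = 1/√(1 − 0.953²) = 1/√0.09179 = 3.301; τ_3 = 740/3.301 = 224.2 ns.
Leg 4: 285 ns is already measured in the ion's rest frame.
Total: 312.6 + 101.2 + 224.2 + 285.0 ns.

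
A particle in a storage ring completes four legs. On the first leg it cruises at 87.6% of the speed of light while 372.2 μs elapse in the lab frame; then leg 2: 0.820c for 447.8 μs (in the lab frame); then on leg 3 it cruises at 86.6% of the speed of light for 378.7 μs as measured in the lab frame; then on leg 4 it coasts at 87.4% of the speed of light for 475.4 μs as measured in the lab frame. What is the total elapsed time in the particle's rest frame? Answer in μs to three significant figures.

Leg 1: β = 0.876; γ = 1/√(1 − 0.876²) = 1/√0.2326 = 2.073; τ_1 = 372.2/2.073 = 179.5 μs.
Leg 2: γ = 1/√(1 − 0.820²) = 1/√0.3276 = 1.747; τ_2 = 447.8/1.747 = 256.3 μs.
Leg 3: β = 0.866; γ = 1/√(1 − 0.866²) = 1/√0.2500 = 2.000; τ_3 = 378.7/2.000 = 189.4 μs.
Leg 4: β = 0.874; γ = 1/√(1 − 0.874²) = 1/√0.2361 = 2.058; τ_4 = 475.4/2.058 = 231.0 μs.
Total: 179.5 + 256.3 + 189.4 + 231.0 μs.

τ = 856 μs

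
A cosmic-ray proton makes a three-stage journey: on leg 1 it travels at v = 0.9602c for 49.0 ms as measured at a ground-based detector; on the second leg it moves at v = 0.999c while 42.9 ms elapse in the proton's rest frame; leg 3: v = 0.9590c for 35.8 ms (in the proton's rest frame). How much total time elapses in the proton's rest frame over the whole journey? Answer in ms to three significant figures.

Leg 1: γ = 1/√(1 − 0.9602²) = 1/√0.07802 = 3.580; τ_1 = 49.0/3.580 = 13.69 ms.
Leg 2: 42.9 ms is already measured in the proton's rest frame.
Leg 3: 35.8 ms is already measured in the proton's rest frame.
Total: 13.69 + 42.90 + 35.80 ms.

τ = 92.4 ms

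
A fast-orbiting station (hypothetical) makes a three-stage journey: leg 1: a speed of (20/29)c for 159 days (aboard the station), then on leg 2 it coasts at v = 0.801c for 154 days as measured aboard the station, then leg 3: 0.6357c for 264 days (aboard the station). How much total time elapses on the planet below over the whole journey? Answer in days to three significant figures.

Leg 1: γ = 1/√(1 − (20/29)²) = 29/21 ≈ 1.381; Δt_1 = 1.381 × 159 = 219.6 days.
Leg 2: γ = 1/√(1 − 0.801²) = 1/√0.3584 = 1.670; Δt_2 = 1.670 × 154 = 257.2 days.
Leg 3: γ = 1/√(1 − 0.6357²) = 1/√0.5959 = 1.295; Δt_3 = 1.295 × 264 = 342.0 days.
Total: 219.6 + 257.2 + 342.0 days.

Δt = 819 days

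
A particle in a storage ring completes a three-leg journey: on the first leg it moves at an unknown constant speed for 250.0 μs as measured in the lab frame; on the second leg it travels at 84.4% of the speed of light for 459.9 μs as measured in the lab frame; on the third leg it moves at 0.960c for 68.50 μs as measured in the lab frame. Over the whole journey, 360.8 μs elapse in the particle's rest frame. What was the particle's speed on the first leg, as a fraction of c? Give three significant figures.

Leg 1: speed unknown; τ_1 = 250.0/γ_1.
Leg 2: β = 0.844; γ = 1/√(1 − 0.844²) = 1/√0.2877 = 1.864; τ_2 = 459.9/1.864 = 246.7 μs.
Leg 3: γ = 1/√(1 − 0.960²) = 25/7 ≈ 3.571; τ_3 = 68.50/3.571 = 19.18 μs.
Total proper time: τ_1 + 246.7 + 19.18 = 360.8, so τ_1 = 360.8 − 265.8 = 94.96 μs.
γ_1 = 250.0/94.96 = 2.633; β = √(1 − 1/γ²) = √0.8557.

β = 0.925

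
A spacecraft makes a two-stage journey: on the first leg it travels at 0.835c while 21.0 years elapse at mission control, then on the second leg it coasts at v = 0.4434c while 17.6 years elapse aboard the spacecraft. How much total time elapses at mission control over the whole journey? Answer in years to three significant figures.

Leg 1: 21.0 years is already measured at mission control.
Leg 2: γ = 1/√(1 − 0.4434²) = 1/√0.8034 = 1.116; Δt_2 = 1.116 × 17.6 = 19.64 years.
Total: 21.00 + 19.64 years.

Δt = 40.6 years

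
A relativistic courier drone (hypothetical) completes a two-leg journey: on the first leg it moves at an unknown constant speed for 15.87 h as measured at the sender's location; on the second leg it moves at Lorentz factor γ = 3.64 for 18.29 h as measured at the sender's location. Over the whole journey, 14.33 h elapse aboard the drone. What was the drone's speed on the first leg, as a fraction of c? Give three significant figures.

Leg 1: speed unknown; τ_1 = 15.87/γ_1.
Leg 2: γ = 3.64; τ_2 = 18.29/3.640 = 5.025 h.
Total proper time: τ_1 + 5.025 = 14.33, so τ_1 = 14.33 − 5.025 = 9.305 h.
γ_1 = 15.87/9.305 = 1.705; β = √(1 − 1/γ²) = √0.6562.

β = 0.810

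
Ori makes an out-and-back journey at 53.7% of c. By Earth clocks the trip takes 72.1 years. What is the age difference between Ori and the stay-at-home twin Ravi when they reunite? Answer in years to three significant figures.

β = 0.537; γ = 1/√(1 − 0.537²) = 1/√0.7116 = 1.185
Ori's elapsed proper time: τ = 72.1/1.185 = 60.82 years.
Age gap = Δt − τ = 72.1 − 60.82 years.

Δt − τ = 11.3 years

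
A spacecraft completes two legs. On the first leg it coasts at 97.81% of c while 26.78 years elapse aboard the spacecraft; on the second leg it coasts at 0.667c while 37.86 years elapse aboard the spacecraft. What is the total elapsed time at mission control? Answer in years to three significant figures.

Leg 1: β = 0.9781; γ = 1/√(1 − 0.9781²) = 1/√0.04332 = 4.805; Δt_1 = 4.805 × 26.78 = 128.7 years.
Leg 2: γ = 1/√(1 − 0.667²) = 1/√0.5551 = 1.342; Δt_2 = 1.342 × 37.86 = 50.81 years.
Total: 128.7 + 50.81 years.

Δt = 179 years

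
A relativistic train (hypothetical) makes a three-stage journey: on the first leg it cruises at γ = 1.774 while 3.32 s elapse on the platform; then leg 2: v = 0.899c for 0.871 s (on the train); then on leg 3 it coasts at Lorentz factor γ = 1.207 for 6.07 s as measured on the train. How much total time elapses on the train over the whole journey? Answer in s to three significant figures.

Leg 1: γ = 1.774; τ_1 = 3.32/1.774 = 1.871 s.
Leg 2: 0.871 s is already measured on the train.
Leg 3: 6.07 s is already measured on the train.
Total: 1.871 + 0.8710 + 6.070 s.

τ = 8.81 s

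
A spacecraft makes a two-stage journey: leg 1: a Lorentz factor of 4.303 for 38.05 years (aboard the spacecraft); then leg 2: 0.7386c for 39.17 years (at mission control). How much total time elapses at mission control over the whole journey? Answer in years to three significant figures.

Δt = 203 years

Leg 1: γ = 4.303; Δt_1 = 4.303 × 38.05 = 163.7 years.
Leg 2: 39.17 years is already measured at mission control.
Total: 163.7 + 39.17 years.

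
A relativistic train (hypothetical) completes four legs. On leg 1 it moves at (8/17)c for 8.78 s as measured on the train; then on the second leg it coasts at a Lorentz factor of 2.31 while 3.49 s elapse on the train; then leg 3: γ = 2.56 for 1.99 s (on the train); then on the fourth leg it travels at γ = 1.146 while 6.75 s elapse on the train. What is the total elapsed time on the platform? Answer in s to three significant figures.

Leg 1: γ = 1/√(1 − (8/17)²) = 17/15 ≈ 1.133; Δt_1 = 1.133 × 8.78 = 9.951 s.
Leg 2: γ = 2.31; Δt_2 = 2.310 × 3.49 = 8.062 s.
Leg 3: γ = 2.56; Δt_3 = 2.560 × 1.99 = 5.094 s.
Leg 4: γ = 1.146; Δt_4 = 1.146 × 6.75 = 7.735 s.
Total: 9.951 + 8.062 + 5.094 + 7.735 s.

Δt = 30.8 s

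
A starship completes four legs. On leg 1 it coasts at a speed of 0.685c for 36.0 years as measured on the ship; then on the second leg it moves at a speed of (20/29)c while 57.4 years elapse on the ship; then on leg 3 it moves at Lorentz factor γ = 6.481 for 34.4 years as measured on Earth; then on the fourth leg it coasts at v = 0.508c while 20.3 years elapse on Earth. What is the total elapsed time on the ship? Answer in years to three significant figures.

τ = 116 years

Leg 1: 36.0 years is already measured on the ship.
Leg 2: 57.4 years is already measured on the ship.
Leg 3: γ = 6.481; τ_3 = 34.4/6.481 = 5.308 years.
Leg 4: γ = 1/√(1 − 0.508²) = 1/√0.7419 = 1.161; τ_4 = 20.3/1.161 = 17.49 years.
Total: 36.00 + 57.40 + 5.308 + 17.49 years.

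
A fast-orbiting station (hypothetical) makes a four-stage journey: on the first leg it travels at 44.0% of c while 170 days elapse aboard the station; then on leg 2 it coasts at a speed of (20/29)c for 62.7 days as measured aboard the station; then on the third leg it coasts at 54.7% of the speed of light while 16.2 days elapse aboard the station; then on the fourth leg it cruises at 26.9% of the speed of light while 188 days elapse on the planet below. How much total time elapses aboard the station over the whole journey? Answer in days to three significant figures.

Leg 1: 170 days is already measured aboard the station.
Leg 2: 62.7 days is already measured aboard the station.
Leg 3: 16.2 days is already measured aboard the station.
Leg 4: β = 0.269; γ = 1/√(1 − 0.269²) = 1/√0.9276 = 1.038; τ_4 = 188/1.038 = 181.1 days.
Total: 170.0 + 62.70 + 16.20 + 181.1 days.

τ = 430 days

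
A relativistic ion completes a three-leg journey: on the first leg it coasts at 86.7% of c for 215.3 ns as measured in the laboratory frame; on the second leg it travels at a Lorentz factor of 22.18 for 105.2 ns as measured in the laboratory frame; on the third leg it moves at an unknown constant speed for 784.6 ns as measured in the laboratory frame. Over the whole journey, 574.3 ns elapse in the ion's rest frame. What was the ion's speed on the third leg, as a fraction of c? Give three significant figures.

Leg 1: β = 0.867; γ = 1/√(1 − 0.867²) = 1/√0.2483 = 2.007; τ_1 = 215.3/2.007 = 107.3 ns.
Leg 2: γ = 22.18; τ_2 = 105.2/22.18 = 4.743 ns.
Leg 3: speed unknown; τ_3 = 784.6/γ_3.
Total proper time: 107.3 + 4.743 + τ_3 = 574.3, so τ_3 = 574.3 − 112.0 = 462.3 ns.
γ_3 = 784.6/462.3 = 1.697; β = √(1 − 1/γ²) = √0.6529.

β = 0.808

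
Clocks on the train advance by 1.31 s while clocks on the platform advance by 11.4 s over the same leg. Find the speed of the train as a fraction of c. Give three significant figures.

v = 0.993c

The proper time is measured on the train (both events occur at the train's location); Δt is measured on the platform. γ = Δt/τ = 11.4/1.31 = 8.702.
β = √(1 − 1/γ²) = √(1 − 0.01320) = √0.9868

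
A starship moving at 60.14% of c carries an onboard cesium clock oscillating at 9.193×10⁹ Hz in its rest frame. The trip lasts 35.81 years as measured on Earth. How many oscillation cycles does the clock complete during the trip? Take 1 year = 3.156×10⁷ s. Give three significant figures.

N = 8.30×10¹⁸

β = 0.6014; γ = 1/√(1 − 0.6014²) = 1/√0.6383 = 1.252
The oscillator's own cycle count is N = f × τ where τ is the proper time on the ship. τ = Δt/γ = 35.81/1.252 = 28.61 years = 9.029×10⁸ s.
N = 9.193×10⁹ × 9.029×10⁸ = 8.301×10¹⁸.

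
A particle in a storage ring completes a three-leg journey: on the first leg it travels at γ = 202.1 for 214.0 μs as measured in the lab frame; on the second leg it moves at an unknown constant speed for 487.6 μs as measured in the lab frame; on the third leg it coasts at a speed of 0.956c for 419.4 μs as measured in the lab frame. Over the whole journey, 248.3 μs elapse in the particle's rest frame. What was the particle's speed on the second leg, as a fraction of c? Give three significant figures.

Leg 1: γ = 202.1; τ_1 = 214.0/202.1 = 1.059 μs.
Leg 2: speed unknown; τ_2 = 487.6/γ_2.
Leg 3: γ = 1/√(1 − 0.956²) = 1/√0.08606 = 3.409; τ_3 = 419.4/3.409 = 123.0 μs.
Total proper time: 1.059 + τ_2 + 123.0 = 248.3, so τ_2 = 248.3 − 124.1 = 124.2 μs.
γ_2 = 487.6/124.2 = 3.926; β = √(1 − 1/γ²) = √0.9351.

β = 0.967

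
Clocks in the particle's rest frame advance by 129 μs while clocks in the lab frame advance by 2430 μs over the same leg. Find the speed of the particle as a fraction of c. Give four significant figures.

v = 0.9986c

The proper time is measured in the particle's rest frame (both events occur at the particle's location); Δt is measured in the lab frame. γ = Δt/τ = 2430/129 = 18.84.
β = √(1 − 1/γ²) = √(1 − 0.002818) = √0.9972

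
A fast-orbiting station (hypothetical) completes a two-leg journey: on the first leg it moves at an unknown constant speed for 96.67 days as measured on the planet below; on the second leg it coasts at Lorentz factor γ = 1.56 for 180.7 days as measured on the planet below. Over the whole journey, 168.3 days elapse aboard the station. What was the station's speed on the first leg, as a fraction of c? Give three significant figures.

β = 0.840

Leg 1: speed unknown; τ_1 = 96.67/γ_1.
Leg 2: γ = 1.56; τ_2 = 180.7/1.560 = 115.8 days.
Total proper time: τ_1 + 115.8 = 168.3, so τ_1 = 168.3 − 115.8 = 52.47 days.
γ_1 = 96.67/52.47 = 1.843; β = √(1 − 1/γ²) = √0.7054.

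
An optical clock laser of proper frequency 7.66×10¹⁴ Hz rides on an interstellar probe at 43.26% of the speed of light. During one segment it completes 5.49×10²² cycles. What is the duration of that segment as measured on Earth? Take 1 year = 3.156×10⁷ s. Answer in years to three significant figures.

β = 0.4326; γ = 1/√(1 − 0.4326²) = 1/√0.8129 = 1.109
Proper time for N cycles: τ = N/f = 5.49×10²²/(7.66×10¹⁴) = 7.167×10⁷ s = 2.271 years.
Lab-frame duration Δt = γτ = 1.109 × 2.271 = 2.519 years.

Δt = 2.52 years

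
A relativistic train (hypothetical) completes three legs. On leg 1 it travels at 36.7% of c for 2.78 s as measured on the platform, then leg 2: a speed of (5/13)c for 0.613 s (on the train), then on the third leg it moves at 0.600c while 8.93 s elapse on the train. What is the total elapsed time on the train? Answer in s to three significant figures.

Leg 1: β = 0.367; γ = 1/√(1 − 0.367²) = 1/√0.8653 = 1.075; τ_1 = 2.78/1.075 = 2.586 s.
Leg 2: 0.613 s is already measured on the train.
Leg 3: 8.93 s is already measured on the train.
Total: 2.586 + 0.6130 + 8.930 s.

τ = 12.1 s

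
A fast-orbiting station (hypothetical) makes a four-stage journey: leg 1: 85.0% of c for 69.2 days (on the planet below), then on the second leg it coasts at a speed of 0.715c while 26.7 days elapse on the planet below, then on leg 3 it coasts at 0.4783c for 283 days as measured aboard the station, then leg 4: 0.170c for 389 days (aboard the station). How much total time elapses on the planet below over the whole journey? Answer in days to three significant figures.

Leg 1: 69.2 days is already measured on the planet below.
Leg 2: 26.7 days is already measured on the planet below.
Leg 3: γ = 1/√(1 − 0.4783²) = 1/√0.7712 = 1.139; Δt_3 = 1.139 × 283 = 322.3 days.
Leg 4: γ = 1/√(1 − 0.170²) = 1/√0.9711 = 1.015; Δt_4 = 1.015 × 389 = 394.7 days.
Total: 69.20 + 26.70 + 322.3 + 394.7 days.

Δt = 813 days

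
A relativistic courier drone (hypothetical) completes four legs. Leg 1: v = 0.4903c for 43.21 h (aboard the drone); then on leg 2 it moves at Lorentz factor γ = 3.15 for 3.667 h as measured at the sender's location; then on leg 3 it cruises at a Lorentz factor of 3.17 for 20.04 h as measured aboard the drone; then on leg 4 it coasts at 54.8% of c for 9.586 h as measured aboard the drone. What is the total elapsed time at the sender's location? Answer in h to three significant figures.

Leg 1: γ = 1/√(1 − 0.4903²) = 1/√0.7596 = 1.147; Δt_1 = 1.147 × 43.21 = 49.58 h.
Leg 2: 3.667 h is already measured at the sender's location.
Leg 3: γ = 3.17; Δt_3 = 3.170 × 20.04 = 63.53 h.
Leg 4: β = 0.548; γ = 1/√(1 − 0.548²) = 1/√0.6997 = 1.195; Δt_4 = 1.195 × 9.586 = 11.46 h.
Total: 49.58 + 3.667 + 63.53 + 11.46 h.

Δt = 128 h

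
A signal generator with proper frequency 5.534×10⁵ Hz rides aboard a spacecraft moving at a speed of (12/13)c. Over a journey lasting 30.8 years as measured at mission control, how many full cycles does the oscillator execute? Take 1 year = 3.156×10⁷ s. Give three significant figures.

N = 2.07×10¹⁴

γ = 1/√(1 − (12/13)²) = 13/5 = 2.600
The oscillator's own cycle count is N = f × τ where τ is the proper time aboard the spacecraft. τ = Δt/γ = 30.8/2.600 = 11.85 years = 3.739×10⁸ s.
N = 5.534×10⁵ × 3.739×10⁸ = 2.069×10¹⁴.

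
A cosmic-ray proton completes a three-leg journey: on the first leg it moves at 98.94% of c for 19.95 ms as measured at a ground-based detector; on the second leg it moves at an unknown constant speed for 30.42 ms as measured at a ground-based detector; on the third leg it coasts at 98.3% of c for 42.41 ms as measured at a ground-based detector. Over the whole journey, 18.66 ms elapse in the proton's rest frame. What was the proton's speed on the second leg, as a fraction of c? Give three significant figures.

β = 0.965

Leg 1: β = 0.9894; γ = 1/√(1 − 0.9894²) = 1/√0.02109 = 6.886; τ_1 = 19.95/6.886 = 2.897 ms.
Leg 2: speed unknown; τ_2 = 30.42/γ_2.
Leg 3: β = 0.983; γ = 1/√(1 − 0.983²) = 1/√0.03371 = 5.446; τ_3 = 42.41/5.446 = 7.787 ms.
Total proper time: 2.897 + τ_2 + 7.787 = 18.66, so τ_2 = 18.66 − 10.68 = 7.976 ms.
γ_2 = 30.42/7.976 = 3.814; β = √(1 − 1/γ²) = √0.9312.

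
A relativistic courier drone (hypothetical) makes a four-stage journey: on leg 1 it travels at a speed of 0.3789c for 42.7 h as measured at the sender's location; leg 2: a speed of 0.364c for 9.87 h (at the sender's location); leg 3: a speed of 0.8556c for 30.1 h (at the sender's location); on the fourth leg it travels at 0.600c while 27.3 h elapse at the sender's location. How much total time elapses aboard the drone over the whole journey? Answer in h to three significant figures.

Leg 1: γ = 1/√(1 − 0.3789²) = 1/√0.8564 = 1.081; τ_1 = 42.7/1.081 = 39.52 h.
Leg 2: γ = 1/√(1 − 0.364²) = 1/√0.8675 = 1.074; τ_2 = 9.87/1.074 = 9.193 h.
Leg 3: γ = 1/√(1 − 0.8556²) = 1/√0.2679 = 1.932; τ_3 = 30.1/1.932 = 15.58 h.
Leg 4: γ = 1/√(1 − 0.600²) = 5/4 = 1.250; τ_4 = 27.3/1.250 = 21.84 h.
Total: 39.52 + 9.193 + 15.58 + 21.84 h.

τ = 86.1 h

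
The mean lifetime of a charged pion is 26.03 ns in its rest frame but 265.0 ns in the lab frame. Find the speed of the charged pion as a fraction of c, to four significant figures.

γ = Δt/τ₀ = 265.0/26.03 = 10.18
β = √(1 − 1/γ²) = √(1 − 0.009648) = √0.9904

v = 0.9952c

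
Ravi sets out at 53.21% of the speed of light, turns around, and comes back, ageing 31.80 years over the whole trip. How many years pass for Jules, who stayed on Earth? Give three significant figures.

Δt = 37.6 years

β = 0.5321; γ = 1/√(1 − 0.5321²) = 1/√0.7169 = 1.181
Earth-frame duration is the dilated interval: Δt = γτ = 1.181 × 31.80 years.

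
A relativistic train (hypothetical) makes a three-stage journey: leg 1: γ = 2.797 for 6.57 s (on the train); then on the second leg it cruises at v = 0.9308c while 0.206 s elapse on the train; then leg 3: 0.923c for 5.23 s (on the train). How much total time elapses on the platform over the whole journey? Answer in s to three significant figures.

Δt = 32.5 s

Leg 1: γ = 2.797; Δt_1 = 2.797 × 6.57 = 18.38 s.
Leg 2: γ = 1/√(1 − 0.9308²) = 1/√0.1336 = 2.736; Δt_2 = 2.736 × 0.206 = 0.5636 s.
Leg 3: γ = 1/√(1 − 0.923²) = 1/√0.1481 = 2.599; Δt_3 = 2.599 × 5.23 = 13.59 s.
Total: 18.38 + 0.5636 + 13.59 s.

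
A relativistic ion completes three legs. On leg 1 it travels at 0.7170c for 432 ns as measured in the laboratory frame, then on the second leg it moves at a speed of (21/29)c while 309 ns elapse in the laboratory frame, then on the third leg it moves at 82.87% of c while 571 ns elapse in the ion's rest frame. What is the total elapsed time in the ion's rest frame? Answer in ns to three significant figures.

τ = 1090 ns

Leg 1: γ = 1/√(1 − 0.7170²) = 1/√0.4859 = 1.435; τ_1 = 432/1.435 = 301.1 ns.
Leg 2: γ = 1/√(1 − (21/29)²) = 29/20 = 1.450; τ_2 = 309/1.450 = 213.1 ns.
Leg 3: 571 ns is already measured in the ion's rest frame.
Total: 301.1 + 213.1 + 571.0 ns.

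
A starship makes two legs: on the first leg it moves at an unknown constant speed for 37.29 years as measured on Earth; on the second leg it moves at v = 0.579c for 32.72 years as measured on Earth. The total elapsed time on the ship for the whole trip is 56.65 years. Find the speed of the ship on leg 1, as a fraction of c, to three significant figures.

β = 0.595

Leg 1: speed unknown; τ_1 = 37.29/γ_1.
Leg 2: γ = 1/√(1 − 0.579²) = 1/√0.6648 = 1.227; τ_2 = 32.72/1.227 = 26.68 years.
Total proper time: τ_1 + 26.68 = 56.65, so τ_1 = 56.65 − 26.68 = 29.97 years.
γ_1 = 37.29/29.97 = 1.244; β = √(1 − 1/γ²) = √0.3540.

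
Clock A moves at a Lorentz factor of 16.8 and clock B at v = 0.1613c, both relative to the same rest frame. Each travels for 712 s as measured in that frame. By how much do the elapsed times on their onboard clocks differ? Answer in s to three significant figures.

|τ_A − τ_B| = 660 s

A: γ = 16.8; τ_A = 712/16.80 = 42.38 s.
B: γ = 1/√(1 − 0.1613²) = 1/√0.9740 = 1.013; τ_B = 712/1.013 = 702.7 s.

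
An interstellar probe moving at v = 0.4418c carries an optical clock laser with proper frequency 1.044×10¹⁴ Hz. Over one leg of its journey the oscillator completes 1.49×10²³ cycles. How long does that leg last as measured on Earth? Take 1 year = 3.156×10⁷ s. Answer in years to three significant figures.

γ = 1/√(1 − 0.4418²) = 1/√0.8048 = 1.115
Proper time for N cycles: τ = N/f = 1.49×10²³/(1.044×10¹⁴) = 1.427×10⁹ s = 45.22 years.
Lab-frame duration Δt = γτ = 1.115 × 45.22 = 50.41 years.

Δt = 50.4 years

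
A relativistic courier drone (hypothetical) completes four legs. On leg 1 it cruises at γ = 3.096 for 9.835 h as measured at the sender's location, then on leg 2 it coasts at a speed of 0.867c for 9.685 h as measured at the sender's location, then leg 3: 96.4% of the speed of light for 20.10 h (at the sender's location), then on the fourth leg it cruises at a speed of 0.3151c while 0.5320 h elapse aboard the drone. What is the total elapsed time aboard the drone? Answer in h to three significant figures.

τ = 13.9 h

Leg 1: γ = 3.096; τ_1 = 9.835/3.096 = 3.177 h.
Leg 2: γ = 1/√(1 − 0.867²) = 1/√0.2483 = 2.007; τ_2 = 9.685/2.007 = 4.826 h.
Leg 3: β = 0.964; γ = 1/√(1 − 0.964²) = 1/√0.07070 = 3.761; τ_3 = 20.10/3.761 = 5.345 h.
Leg 4: 0.5320 h is already measured aboard the drone.
Total: 3.177 + 4.826 + 5.345 + 0.5320 h.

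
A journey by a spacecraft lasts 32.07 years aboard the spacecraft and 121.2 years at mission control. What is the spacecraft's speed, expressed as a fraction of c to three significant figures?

The proper time is measured aboard the spacecraft (both events occur at the spacecraft's location); Δt is measured at mission control. γ = Δt/τ = 121.2/32.07 = 3.779.
β = √(1 − 1/γ²) = √(1 − 0.07002) = √0.9300

β = 0.964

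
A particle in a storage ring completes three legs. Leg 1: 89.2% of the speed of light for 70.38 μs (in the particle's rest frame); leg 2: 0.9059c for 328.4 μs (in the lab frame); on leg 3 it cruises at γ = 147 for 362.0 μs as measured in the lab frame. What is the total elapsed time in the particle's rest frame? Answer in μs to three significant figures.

Leg 1: 70.38 μs is already measured in the particle's rest frame.
Leg 2: γ = 1/√(1 − 0.9059²) = 1/√0.1793 = 2.361; τ_2 = 328.4/2.361 = 139.1 μs.
Leg 3: γ = 147; τ_3 = 362.0/147.0 = 2.463 μs.
Total: 70.38 + 139.1 + 2.463 μs.

τ = 212 μs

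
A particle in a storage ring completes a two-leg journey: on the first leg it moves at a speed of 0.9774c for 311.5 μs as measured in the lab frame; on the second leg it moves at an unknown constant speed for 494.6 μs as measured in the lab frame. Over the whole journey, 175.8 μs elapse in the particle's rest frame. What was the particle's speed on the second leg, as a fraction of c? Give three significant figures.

β = 0.975

Leg 1: γ = 1/√(1 − 0.9774²) = 1/√0.04469 = 4.730; τ_1 = 311.5/4.730 = 65.85 μs.
Leg 2: speed unknown; τ_2 = 494.6/γ_2.
Total proper time: 65.85 + τ_2 = 175.8, so τ_2 = 175.8 − 65.85 = 109.9 μs.
γ_2 = 494.6/109.9 = 4.498; β = √(1 − 1/γ²) = √0.9506.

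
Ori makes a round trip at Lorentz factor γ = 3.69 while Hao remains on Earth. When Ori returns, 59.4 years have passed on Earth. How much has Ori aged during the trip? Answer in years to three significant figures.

γ = 3.69
Ori's clock measures proper time along the trip: τ = Δt/γ = 59.4/3.690 years.

τ = 16.1 years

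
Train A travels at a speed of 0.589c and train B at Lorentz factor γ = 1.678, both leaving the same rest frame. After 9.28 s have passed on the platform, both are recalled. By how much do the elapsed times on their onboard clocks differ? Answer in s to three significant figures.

A: γ = 1/√(1 − 0.589²) = 1/√0.6531 = 1.237; τ_A = 9.28/1.237 = 7.499 s.
B: γ = 1.678; τ_B = 9.28/1.678 = 5.530 s.

|τ_A − τ_B| = 1.97 s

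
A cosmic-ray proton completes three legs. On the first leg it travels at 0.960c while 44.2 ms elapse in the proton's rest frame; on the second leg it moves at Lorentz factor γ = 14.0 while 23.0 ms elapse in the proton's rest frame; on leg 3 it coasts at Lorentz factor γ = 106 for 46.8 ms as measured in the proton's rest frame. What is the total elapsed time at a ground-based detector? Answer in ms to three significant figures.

Leg 1: γ = 1/√(1 − 0.960²) = 25/7 ≈ 3.571; Δt_1 = 3.571 × 44.2 = 157.9 ms.
Leg 2: γ = 14.0; Δt_2 = 14.00 × 23.0 = 322.0 ms.
Leg 3: γ = 106; Δt_3 = 106.0 × 46.8 = 4961 ms.
Total: 157.9 + 322.0 + 4961 ms.

Δt = 5440 ms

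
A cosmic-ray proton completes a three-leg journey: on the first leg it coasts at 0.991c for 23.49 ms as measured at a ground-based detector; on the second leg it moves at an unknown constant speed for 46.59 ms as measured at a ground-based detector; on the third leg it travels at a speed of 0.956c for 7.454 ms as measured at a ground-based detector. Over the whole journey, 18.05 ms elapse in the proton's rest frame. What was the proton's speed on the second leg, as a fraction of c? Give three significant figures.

β = 0.962

Leg 1: γ = 1/√(1 − 0.991²) = 1/√0.01792 = 7.470; τ_1 = 23.49/7.470 = 3.144 ms.
Leg 2: speed unknown; τ_2 = 46.59/γ_2.
Leg 3: γ = 1/√(1 − 0.956²) = 1/√0.08606 = 3.409; τ_3 = 7.454/3.409 = 2.187 ms.
Total proper time: 3.144 + τ_2 + 2.187 = 18.05, so τ_2 = 18.05 − 5.331 = 12.72 ms.
γ_2 = 46.59/12.72 = 3.663; β = √(1 − 1/γ²) = √0.9255.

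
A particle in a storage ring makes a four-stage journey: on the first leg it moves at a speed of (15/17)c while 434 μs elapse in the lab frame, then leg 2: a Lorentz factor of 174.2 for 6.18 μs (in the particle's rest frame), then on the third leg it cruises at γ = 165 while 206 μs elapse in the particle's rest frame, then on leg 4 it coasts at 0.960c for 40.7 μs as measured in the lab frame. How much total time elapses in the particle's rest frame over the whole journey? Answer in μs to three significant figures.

τ = 428 μs

Leg 1: γ = 1/√(1 − (15/17)²) = 17/8 = 2.125; τ_1 = 434/2.125 = 204.2 μs.
Leg 2: 6.18 μs is already measured in the particle's rest frame.
Leg 3: 206 μs is already measured in the particle's rest frame.
Leg 4: γ = 1/√(1 − 0.960²) = 25/7 ≈ 3.571; τ_4 = 40.7/3.571 = 11.40 μs.
Total: 204.2 + 6.180 + 206.0 + 11.40 μs.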